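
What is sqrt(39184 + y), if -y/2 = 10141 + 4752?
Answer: sqrt(9398) ≈ 96.943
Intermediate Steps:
y = -29786 (y = -2*(10141 + 4752) = -2*14893 = -29786)
sqrt(39184 + y) = sqrt(39184 - 29786) = sqrt(9398)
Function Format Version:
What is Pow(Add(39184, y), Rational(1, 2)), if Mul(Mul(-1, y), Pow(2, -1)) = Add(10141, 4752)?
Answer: Pow(9398, Rational(1, 2)) ≈ 96.943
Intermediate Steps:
y = -29786 (y = Mul(-2, Add(10141, 4752)) = Mul(-2, 14893) = -29786)
Pow(Add(39184, y), Rational(1, 2)) = Pow(Add(39184, -29786), Rational(1, 2)) = Pow(9398, Rational(1, 2))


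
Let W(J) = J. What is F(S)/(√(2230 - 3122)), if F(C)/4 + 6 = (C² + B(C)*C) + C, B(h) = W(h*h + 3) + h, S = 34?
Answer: -83492*I*√223/223 ≈ -5591.0*I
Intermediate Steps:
B(h) = 3 + h + h² (B(h) = (h*h + 3) + h = (h² + 3) + h = (3 + h²) + h = 3 + h + h²)
F(C) = -24 + 4*C + 4*C² + 4*C*(3 + C + C²) (F(C) = -24 + 4*((C² + (3 + C + C²)*C) + C) = -24 + 4*((C² + C*(3 + C + C²)) + C) = -24 + 4*(C + C² + C*(3 + C + C²)) = -24 + (4*C + 4*C² + 4*C*(3 + C + C²)) = -24 + 4*C + 4*C² + 4*C*(3 + C + C²))
F(S)/(√(2230 - 3122)) = (-24 + 4*34³ + 8*34² + 16*34)/(√(2230 - 3122)) = (-24 + 4*39304 + 8*1156 + 544)/(√(-892)) = (-24 + 157216 + 9248 + 544)/((2*I*√223)) = 166984*(-I*√223/446) = -83492*I*√223/223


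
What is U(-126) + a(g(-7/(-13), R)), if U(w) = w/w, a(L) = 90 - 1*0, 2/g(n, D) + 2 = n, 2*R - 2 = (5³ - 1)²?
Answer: 91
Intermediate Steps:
R = 7689 (R = 1 + (5³ - 1)²/2 = 1 + (125 - 1)²/2 = 1 + (½)*124² = 1 + (½)*15376 = 1 + 7688 = 7689)
g(n, D) = 2/(-2 + n)
a(L) = 90 (a(L) = 90 + 0 = 90)
U(w) = 1
U(-126) + a(g(-7/(-13), R)) = 1 + 90 = 91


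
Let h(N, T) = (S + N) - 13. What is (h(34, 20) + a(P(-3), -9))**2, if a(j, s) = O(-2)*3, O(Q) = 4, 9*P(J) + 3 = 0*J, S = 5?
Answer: 1444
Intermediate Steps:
P(J) = -1/3 (P(J) = -1/3 + (0*J)/9 = -1/3 + (1/9)*0 = -1/3 + 0 = -1/3)
h(N, T) = -8 + N (h(N, T) = (5 + N) - 13 = -8 + N)
a(j, s) = 12 (a(j, s) = 4*3 = 12)
(h(34, 20) + a(P(-3), -9))**2 = ((-8 + 34) + 12)**2 = (26 + 12)**2 = 38**2 = 1444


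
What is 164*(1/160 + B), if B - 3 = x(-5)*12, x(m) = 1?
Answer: 98441/40 ≈ 2461.0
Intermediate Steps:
B = 15 (B = 3 + 1*12 = 3 + 12 = 15)
164*(1/160 + B) = 164*(1/160 + 15) = 164*(2401/160) = 98441/40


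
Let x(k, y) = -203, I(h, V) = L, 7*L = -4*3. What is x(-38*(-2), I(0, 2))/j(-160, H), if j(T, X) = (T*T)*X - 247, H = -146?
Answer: 203/3737847 ≈ 5.4309e-5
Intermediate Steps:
L = -12/7 (L = (-4*3)/7 = (1/7)*(-12) = -12/7 ≈ -1.7143)
I(h, V) = -12/7
j(T, X) = -247 + X*T**2 (j(T, X) = T**2*X - 247 = X*T**2 - 247 = -247 + X*T**2)
x(-38*(-2), I(0, 2))/j(-160, H) = -203/(-247 - 146*(-160)**2) = -203/(-247 - 146*25600) = -203/(-247 - 3737600) = -203/(-3737847) = -203*(-1/3737847) = 203/3737847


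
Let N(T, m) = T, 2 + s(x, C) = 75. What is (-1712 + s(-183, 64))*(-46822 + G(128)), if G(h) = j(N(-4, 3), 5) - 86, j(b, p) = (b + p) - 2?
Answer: 76883851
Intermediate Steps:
s(x, C) = 73 (s(x, C) = -2 + 75 = 73)
j(b, p) = -2 + b + p
G(h) = -87 (G(h) = (-2 - 4 + 5) - 86 = -1 - 86 = -87)
(-1712 + s(-183, 64))*(-46822 + G(128)) = (-1712 + 73)*(-46822 - 87) = -1639*(-46909) = 76883851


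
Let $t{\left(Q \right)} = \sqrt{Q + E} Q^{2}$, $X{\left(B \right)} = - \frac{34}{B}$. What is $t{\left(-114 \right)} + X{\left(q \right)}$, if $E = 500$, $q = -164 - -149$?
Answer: $\frac{34}{15} + 12996 \sqrt{386} \approx 2.5533 \cdot 10^{5}$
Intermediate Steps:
$q = -15$ ($q = -164 + 149 = -15$)
$t{\left(Q \right)} = Q^{2} \sqrt{500 + Q}$ ($t{\left(Q \right)} = \sqrt{Q + 500} Q^{2} = \sqrt{500 + Q} Q^{2} = Q^{2} \sqrt{500 + Q}$)
$t{\left(-114 \right)} + X{\left(q \right)} = \left(-114\right)^{2} \sqrt{500 - 114} - \frac{34}{-15} = 12996 \sqrt{386} - - \frac{34}{15} = 12996 \sqrt{386} + \frac{34}{15} = \frac{34}{15} + 12996 \sqrt{386}$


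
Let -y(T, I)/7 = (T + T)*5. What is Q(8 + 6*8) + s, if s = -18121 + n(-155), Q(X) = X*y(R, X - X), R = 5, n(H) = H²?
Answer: -13696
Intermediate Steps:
y(T, I) = -70*T (y(T, I) = -7*(T + T)*5 = -7*2*T*5 = -70*T)
Q(X) = -350*X (Q(X) = X*(-70*5) = X*(-350) = -350*X)
s = 5904 (s = -18121 + (-155)² = -18121 + 24025 = 5904)
Q(8 + 6*8) + s = -350*(8 + 6*8) + 5904 = -350*(8 + 48) + 5904 = -350*56 + 5904 = -19600 + 5904 = -13696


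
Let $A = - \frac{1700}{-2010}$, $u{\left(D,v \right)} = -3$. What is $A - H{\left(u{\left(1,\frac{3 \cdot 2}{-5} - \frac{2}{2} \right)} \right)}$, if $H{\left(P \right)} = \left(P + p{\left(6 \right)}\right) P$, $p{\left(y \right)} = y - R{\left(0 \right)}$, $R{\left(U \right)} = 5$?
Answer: $- \frac{1036}{201} \approx -5.1542$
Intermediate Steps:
$A = \frac{170}{201}$ ($A = \left(-1700\right) \left(- \frac{1}{2010}\right) = \frac{170}{201} \approx 0.84577$)
$p{\left(y \right)} = -5 + y$ ($p{\left(y \right)} = y - 5 = -5 + y$)
$H{\left(P \right)} = P \left(1 + P\right)$ ($H{\left(P \right)} = \left(P + \left(-5 + 6\right)\right) P = \left(P + 1\right) P = \left(1 + P\right) P = P \left(1 + P\right)$)
$A - H{\left(u{\left(1,\frac{3 \cdot 2}{-5} - \frac{2}{2} \right)} \right)} = \frac{170}{201} - - 3 \left(1 - 3\right) = \frac{170}{201} - \left(-3\right) \left(-2\right) = \frac{170}{201} - 6 = - \frac{1036}{201}$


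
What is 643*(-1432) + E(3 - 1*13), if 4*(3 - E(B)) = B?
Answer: -1841541/2 ≈ -9.2077e+5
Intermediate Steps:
E(B) = 3 - B/4
643*(-1432) + E(3 - 1*13) = 643*(-1432) + (3 - (3 - 1*13)/4) = -920776 + (3 - (3 - 13)/4) = -920776 + (3 - 1/4*(-10)) = -920776 + (3 + 5/2) = -920776 + 11/2 = -1841541/2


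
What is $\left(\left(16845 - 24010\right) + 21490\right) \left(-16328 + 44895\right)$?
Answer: $409222275$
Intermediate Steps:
$\left(\left(16845 - 24010\right) + 21490\right) \left(-16328 + 44895\right) = \left(-7165 + 21490\right) 28567 = 14325 \cdot 28567 = 409222275$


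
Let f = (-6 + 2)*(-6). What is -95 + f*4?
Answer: 1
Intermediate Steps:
f = 24 (f = -4*(-6) = 24)
-95 + f*4 = -95 + 24*4 = -95 + 96 = 1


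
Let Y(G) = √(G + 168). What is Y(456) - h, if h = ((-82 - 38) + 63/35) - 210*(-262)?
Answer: -274509/5 + 4*√39 ≈ -54877.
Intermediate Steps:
Y(G) = √(168 + G)
h = 274509/5 (h = (-120 + 63*(1/35)) + 55020 = (-120 + 9/5) + 55020 = -591/5 + 55020 = 274509/5 ≈ 54902.)
Y(456) - h = √(168 + 456) - 1*274509/5 = √624 - 274509/5 = 4*√39 - 274509/5 = -274509/5 + 4*√39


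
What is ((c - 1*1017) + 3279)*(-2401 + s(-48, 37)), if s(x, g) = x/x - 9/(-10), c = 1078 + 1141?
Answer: -107503671/10 ≈ -1.0750e+7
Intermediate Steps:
c = 2219
s(x, g) = 19/10 (s(x, g) = 1 - 9*(-⅒) = 1 + 9/10 = 19/10)
((c - 1*1017) + 3279)*(-2401 + s(-48, 37)) = ((2219 - 1*1017) + 3279)*(-2401 + 19/10) = ((2219 - 1017) + 3279)*(-23991/10) = (1202 + 3279)*(-23991/10) = 4481*(-23991/10) = -107503671/10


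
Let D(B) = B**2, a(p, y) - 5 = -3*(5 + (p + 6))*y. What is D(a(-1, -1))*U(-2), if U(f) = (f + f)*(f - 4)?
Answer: 29400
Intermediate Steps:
U(f) = 2*f*(-4 + f) (U(f) = (2*f)*(-4 + f) = 2*f*(-4 + f))
a(p, y) = 5 - 3*y*(11 + p) (a(p, y) = 5 - 3*(5 + (p + 6))*y = 5 - 3*(5 + (6 + p))*y = 5 - 3*(11 + p)*y = 5 - 3*y*(11 + p))
D(a(-1, -1))*U(-2) = (5 - 33*(-1) - 3*(-1)*(-1))**2*(2*(-2)*(-4 - 2)) = (5 + 33 - 3)**2*(2*(-2)*(-6)) = 35**2*24 = 1225*24 = 29400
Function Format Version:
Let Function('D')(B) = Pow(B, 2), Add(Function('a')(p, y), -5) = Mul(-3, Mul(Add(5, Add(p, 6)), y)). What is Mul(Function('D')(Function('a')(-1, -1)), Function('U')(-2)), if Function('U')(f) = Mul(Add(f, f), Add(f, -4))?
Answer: 29400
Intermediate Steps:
Function('U')(f) = Mul(2, f, Add(-4, f)) (Function('U')(f) = Mul(Mul(2, f), Add(-4, f)) = Mul(2, f, Add(-4, f)))
Function('a')(p, y) = Add(5, Mul(-3, y, Add(11, p))) (Function('a')(p, y) = Add(5, Mul(-3, Mul(Add(5, Add(p, 6)), y))) = Add(5, Mul(-3, Mul(Add(5, Add(6, p)), y))) = Add(5, Mul(-3, Mul(Add(11, p), y))) = Add(5, Mul(-3, Mul(y, Add(11, p)))) = Add(5, Mul(-3, y, Add(11, p))))
Mul(Function('D')(Function('a')(-1, -1)), Function('U')(-2)) = Mul(Pow(Add(5, Mul(-33, -1), Mul(-3, -1, -1)), 2), Mul(2, -2, Add(-4, -2))) = Mul(Pow(Add(5, 33, -3), 2), Mul(2, -2, -6)) = Mul(Pow(35, 2), 24) = Mul(1225, 24) = 29400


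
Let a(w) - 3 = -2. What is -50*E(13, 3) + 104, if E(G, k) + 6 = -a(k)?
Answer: 454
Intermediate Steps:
a(w) = 1 (a(w) = 3 - 2 = 1)
E(G, k) = -7 (E(G, k) = -6 - 1*1 = -6 - 1 = -7)
-50*E(13, 3) + 104 = -50*(-7) + 104 = 350 + 104 = 454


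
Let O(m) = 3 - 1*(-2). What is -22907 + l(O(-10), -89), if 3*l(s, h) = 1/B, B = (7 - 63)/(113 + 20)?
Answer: -549787/24 ≈ -22908.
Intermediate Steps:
B = -8/19 (B = -56/133 = -56*1/133 = -8/19 ≈ -0.42105)
O(m) = 5 (O(m) = 3 + 2 = 5)
l(s, h) = -19/24 (l(s, h) = 1/(3*(-8/19)) = (⅓)*(-19/8) = -19/24)
-22907 + l(O(-10), -89) = -22907 - 19/24 = -549787/24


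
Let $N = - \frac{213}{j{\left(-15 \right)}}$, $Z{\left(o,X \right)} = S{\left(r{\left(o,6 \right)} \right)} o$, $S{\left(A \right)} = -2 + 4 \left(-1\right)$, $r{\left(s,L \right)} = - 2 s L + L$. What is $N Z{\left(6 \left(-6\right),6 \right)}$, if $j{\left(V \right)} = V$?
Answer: $\frac{15336}{5} \approx 3067.2$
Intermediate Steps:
$r{\left(s,L \right)} = L - 2 L s$ ($r{\left(s,L \right)} = - 2 L s + L = L - 2 L s$)
$S{\left(A \right)} = -6$ ($S{\left(A \right)} = -2 - 4 = -6$)
$Z{\left(o,X \right)} = - 6 o$
$N = \frac{71}{5}$ ($N = - \frac{213}{-15} = \left(-213\right) \left(- \frac{1}{15}\right) = \frac{71}{5} \approx 14.2$)
$N Z{\left(6 \left(-6\right),6 \right)} = \frac{71 \left(- 6 \cdot 6 \left(-6\right)\right)}{5} = \frac{71 \left(\left(-6\right) \left(-36\right)\right)}{5} = \frac{71}{5} \cdot 216 = \frac{15336}{5}$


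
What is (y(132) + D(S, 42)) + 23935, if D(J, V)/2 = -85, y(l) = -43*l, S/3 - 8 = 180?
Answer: 18089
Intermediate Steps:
S = 564 (S = 24 + 3*180 = 24 + 540 = 564)
D(J, V) = -170 (D(J, V) = 2*(-85) = -170)
(y(132) + D(S, 42)) + 23935 = (-43*132 - 170) + 23935 = (-5676 - 170) + 23935 = -5846 + 23935 = 18089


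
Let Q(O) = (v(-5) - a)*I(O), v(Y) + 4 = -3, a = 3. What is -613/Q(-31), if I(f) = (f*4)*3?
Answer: -613/3720 ≈ -0.16478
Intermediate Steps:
I(f) = 12*f (I(f) = (4*f)*3 = 12*f)
v(Y) = -7 (v(Y) = -4 - 3 = -7)
Q(O) = -120*O (Q(O) = (-7 - 1*3)*(12*O) = (-7 - 3)*(12*O) = -120*O)
-613/Q(-31) = -613/((-120*(-31))) = -613/3720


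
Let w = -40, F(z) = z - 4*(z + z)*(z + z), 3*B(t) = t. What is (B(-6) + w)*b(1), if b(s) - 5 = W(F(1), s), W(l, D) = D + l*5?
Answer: 2898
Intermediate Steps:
B(t) = t/3
F(z) = z - 16*z² (F(z) = z - 4*(2*z)*(2*z) = z - 4*4*z² = z - 16*z²)
W(l, D) = D + 5*l
b(s) = -70 + s (b(s) = 5 + (s + 5*(1*(1 - 16*1))) = 5 + (s + 5*(1*(1 - 16))) = 5 + (s + 5*(1*(-15))) = 5 + (s + 5*(-15)) = 5 + (s - 75) = 5 + (-75 + s) = -70 + s)
(B(-6) + w)*b(1) = ((⅓)*(-6) - 40)*(-70 + 1) = (-2 - 40)*(-69) = -42*(-69) = 2898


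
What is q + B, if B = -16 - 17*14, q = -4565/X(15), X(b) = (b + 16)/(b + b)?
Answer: -144824/31 ≈ -4671.7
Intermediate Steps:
X(b) = (16 + b)/(2*b) (X(b) = (16 + b)/((2*b)) = (16 + b)*(1/(2*b)) = (16 + b)/(2*b))
q = -136950/31 (q = -4565*30/(16 + 15) = -4565/((1/2)*(1/15)*31) = -4565/31/30 = -4565*30/31 = -136950/31 ≈ -4417.7)
B = -254 (B = -16 - 238 = -254)
q + B = -136950/31 - 254 = -144824/31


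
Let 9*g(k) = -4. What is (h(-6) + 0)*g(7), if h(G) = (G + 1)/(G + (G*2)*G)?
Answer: 10/297 ≈ 0.033670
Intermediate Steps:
g(k) = -4/9 (g(k) = (⅑)*(-4) = -4/9)
h(G) = (1 + G)/(G + 2*G²) (h(G) = (1 + G)/(G + (2*G)*G) = (1 + G)/(G + 2*G²))
(h(-6) + 0)*g(7) = ((1 - 6)/((-6)*(1 + 2*(-6))) + 0)*(-4/9) = (-⅙*(-5)/(1 - 12) + 0)*(-4/9) = (-⅙*(-5)/(-11) + 0)*(-4/9) = (-⅙*(-1/11)*(-5) + 0)*(-4/9) = (-5/66 + 0)*(-4/9) = -5/66*(-4/9) = 10/297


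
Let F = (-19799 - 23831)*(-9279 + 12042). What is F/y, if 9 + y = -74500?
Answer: 120549690/74509 ≈ 1617.9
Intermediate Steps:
y = -74509 (y = -9 - 74500 = -74509)
F = -120549690 (F = -43630*2763 = -120549690)
F/y = -120549690/(-74509) = -120549690*(-1/74509) = 120549690/74509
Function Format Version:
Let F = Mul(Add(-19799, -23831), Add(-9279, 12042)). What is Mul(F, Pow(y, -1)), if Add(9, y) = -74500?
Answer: Rational(120549690, 74509) ≈ 1617.9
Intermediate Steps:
y = -74509 (y = Add(-9, -74500) = -74509)
F = -120549690 (F = Mul(-43630, 2763) = -120549690)
Mul(F, Pow(y, -1)) = Mul(-120549690, Pow(-74509, -1)) = Mul(-120549690, Rational(-1, 74509)) = Rational(120549690, 74509)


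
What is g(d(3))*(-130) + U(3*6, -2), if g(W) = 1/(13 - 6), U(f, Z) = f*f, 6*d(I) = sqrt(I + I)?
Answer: 2138/7 ≈ 305.43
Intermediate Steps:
d(I) = sqrt(2)*sqrt(I)/6 (d(I) = sqrt(I + I)/6 = sqrt(2*I)/6 = (sqrt(2)*sqrt(I))/6 = sqrt(2)*sqrt(I)/6)
U(f, Z) = f**2
g(W) = 1/7
g(d(3))*(-130) + U(3*6, -2) = (1/7)*(-130) + (3*6)**2 = -130/7 + 18**2 = -130/7 + 324 = 2138/7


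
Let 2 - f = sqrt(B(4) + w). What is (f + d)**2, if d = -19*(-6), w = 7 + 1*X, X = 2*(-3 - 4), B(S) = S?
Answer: (116 - I*sqrt(3))**2 ≈ 13453.0 - 401.84*I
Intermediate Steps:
X = -14 (X = 2*(-7) = -14)
w = -7 (w = 7 + 1*(-14) = 7 - 14 = -7)
d = 114
f = 2 - I*sqrt(3) (f = 2 - sqrt(4 - 7) = 2 - sqrt(-3) = 2 - I*sqrt(3) ≈ 2.0 - 1.732*I)
(f + d)**2 = ((2 - I*sqrt(3)) + 114)**2 = (116 - I*sqrt(3))**2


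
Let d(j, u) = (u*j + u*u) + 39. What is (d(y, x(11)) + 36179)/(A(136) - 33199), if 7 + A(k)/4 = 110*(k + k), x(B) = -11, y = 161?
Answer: 34568/86453 ≈ 0.39985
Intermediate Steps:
d(j, u) = 39 + u**2 + j*u (d(j, u) = (j*u + u**2) + 39 = (u**2 + j*u) + 39 = 39 + u**2 + j*u)
A(k) = -28 + 880*k (A(k) = -28 + 4*(110*(k + k)) = -28 + 4*(110*(2*k)) = -28 + 4*(220*k) = -28 + 880*k)
(d(y, x(11)) + 36179)/(A(136) - 33199) = ((39 + (-11)**2 + 161*(-11)) + 36179)/((-28 + 880*136) - 33199) = ((39 + 121 - 1771) + 36179)/((-28 + 119680) - 33199) = (-1611 + 36179)/(119652 - 33199) = 34568/86453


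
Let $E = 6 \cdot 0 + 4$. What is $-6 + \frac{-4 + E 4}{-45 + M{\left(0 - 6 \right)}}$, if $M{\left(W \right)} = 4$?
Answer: $- \frac{258}{41} \approx -6.2927$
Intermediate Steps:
$E = 4$ ($E = 0 + 4 = 4$)
$-6 + \frac{-4 + E 4}{-45 + M{\left(0 - 6 \right)}} = -6 + \frac{-4 + 4 \cdot 4}{-45 + 4} = -6 + \frac{-4 + 16}{-41} = -6 - \frac{12}{41} = - \frac{258}{41}$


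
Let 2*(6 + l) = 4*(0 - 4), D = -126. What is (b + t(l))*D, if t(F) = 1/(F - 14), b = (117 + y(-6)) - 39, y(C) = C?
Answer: -18135/2 ≈ -9067.5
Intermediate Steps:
b = 72 (b = (117 - 6) - 39 = 111 - 39 = 72)
l = -14 (l = -6 + (4*(0 - 4))/2 = -6 + (4*(-4))/2 = -6 + (1/2)*(-16) = -6 - 8 = -14)
t(F) = 1/(-14 + F)
(b + t(l))*D = (72 + 1/(-14 - 14))*(-126) = (72 + 1/(-28))*(-126) = (72 - 1/28)*(-126) = (2015/28)*(-126) = -18135/2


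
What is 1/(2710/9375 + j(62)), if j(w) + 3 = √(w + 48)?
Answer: 9530625/360881861 + 3515625*√110/360881861 ≈ 0.12858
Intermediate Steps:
j(w) = -3 + √(48 + w) (j(w) = -3 + √(w + 48) = -3 + √(48 + w))
1/(2710/9375 + j(62)) = 1/(2710/9375 + (-3 + √(48 + 62))) = 1/(2710*(1/9375) + (-3 + √110)) = 1/(542/1875 + (-3 + √110)) = 1/(-5083/1875 + √110)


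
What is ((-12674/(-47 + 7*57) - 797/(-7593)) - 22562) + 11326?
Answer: -15063407417/1336368 ≈ -11272.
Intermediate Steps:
((-12674/(-47 + 7*57) - 797/(-7593)) - 22562) + 11326 = ((-12674/(-47 + 399) - 797*(-1/7593)) - 22562) + 11326 = ((-12674/352 + 797/7593) - 22562) + 11326 = ((-12674*1/352 + 797/7593) - 22562) + 11326 = ((-6337/176 + 797/7593) - 22562) + 11326 = (-47976569/1336368 - 22562) + 11326 = -30199111385/1336368 + 11326 = -15063407417/1336368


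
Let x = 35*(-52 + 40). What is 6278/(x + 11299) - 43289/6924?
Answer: -9941213/1751772 ≈ -5.6749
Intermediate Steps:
x = -420 (x = 35*(-12) = -420)
6278/(x + 11299) - 43289/6924 = 6278/(-420 + 11299) - 43289/6924 = 6278/10879 - 43289*1/6924 = 6278*(1/10879) - 43289/6924 = 146/253 - 43289/6924 = -9941213/1751772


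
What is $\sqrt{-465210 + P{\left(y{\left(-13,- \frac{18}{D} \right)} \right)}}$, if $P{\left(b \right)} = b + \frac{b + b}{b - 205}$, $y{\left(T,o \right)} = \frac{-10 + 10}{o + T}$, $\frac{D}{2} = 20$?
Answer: $3 i \sqrt{51690} \approx 682.06 i$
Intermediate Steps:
$D = 40$ ($D = 2 \cdot 20 = 40$)
$y{\left(T,o \right)} = 0$ ($y{\left(T,o \right)} = \frac{0}{T + o} = 0$)
$P{\left(b \right)} = b + \frac{2 b}{-205 + b}$
$\sqrt{-465210 + P{\left(y{\left(-13,- \frac{18}{D} \right)} \right)}} = \sqrt{-465210 + \frac{0 \left(-203 + 0\right)}{-205 + 0}} = \sqrt{-465210 + 0 \frac{1}{-205} \left(-203\right)} = \sqrt{-465210 + 0 \left(- \frac{1}{205}\right) \left(-203\right)} = \sqrt{-465210 + 0} = \sqrt{-465210} = 3 i \sqrt{51690}$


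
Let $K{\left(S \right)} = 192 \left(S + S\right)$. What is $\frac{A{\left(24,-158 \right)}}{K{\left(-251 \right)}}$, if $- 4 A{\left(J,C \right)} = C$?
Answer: $- \frac{79}{192768} \approx -0.00040982$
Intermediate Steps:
$K{\left(S \right)} = 384 S$ ($K{\left(S \right)} = 192 \cdot 2 S = 384 S$)
$A{\left(J,C \right)} = - \frac{C}{4}$
$\frac{A{\left(24,-158 \right)}}{K{\left(-251 \right)}} = \frac{\left(- \frac{1}{4}\right) \left(-158\right)}{384 \left(-251\right)} = \frac{79}{2 \left(-96384\right)} = \frac{79}{2} \left(- \frac{1}{96384}\right) = - \frac{79}{192768}$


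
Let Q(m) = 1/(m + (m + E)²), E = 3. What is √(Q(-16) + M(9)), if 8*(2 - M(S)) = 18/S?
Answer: 5*√731/102 ≈ 1.3253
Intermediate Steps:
Q(m) = 1/(m + (3 + m)²) (Q(m) = 1/(m + (m + 3)²) = 1/(m + (3 + m)²))
M(S) = 2 - 9/(4*S)
√(Q(-16) + M(9)) = √(1/(-16 + (3 - 16)²) + (2 - 9/4/9)) = √(1/(-16 + (-13)²) + (2 - 9/4*⅑)) = √(1/(-16 + 169) + (2 - ¼)) = √(1/153 + 7/4) = √(1075/612) = 5*√731/102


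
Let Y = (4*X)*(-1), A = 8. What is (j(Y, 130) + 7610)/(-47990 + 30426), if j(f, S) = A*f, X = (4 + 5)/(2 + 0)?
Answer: -3733/8782 ≈ -0.42507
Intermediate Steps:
X = 9/2 ≈ 4.5000
Y = -18 (Y = (4*(9/2))*(-1) = 18*(-1) = -18)
j(f, S) = 8*f
(j(Y, 130) + 7610)/(-47990 + 30426) = (8*(-18) + 7610)/(-47990 + 30426) = (-144 + 7610)/(-17564) = 7466*(-1/17564) = -3733/8782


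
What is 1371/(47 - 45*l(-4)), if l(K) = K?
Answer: 1371/227 ≈ 6.0396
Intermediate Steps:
1371/(47 - 45*l(-4)) = 1371/(47 - 45*(-4)) = 1371/(47 + 180) = 1371/227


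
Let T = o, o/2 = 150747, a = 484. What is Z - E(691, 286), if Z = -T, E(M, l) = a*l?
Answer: -439918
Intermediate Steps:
o = 301494 (o = 2*150747 = 301494)
T = 301494
E(M, l) = 484*l
Z = -301494 (Z = -1*301494 = -301494)
Z - E(691, 286) = -301494 - 484*286 = -301494 - 1*138424 = -301494 - 138424 = -439918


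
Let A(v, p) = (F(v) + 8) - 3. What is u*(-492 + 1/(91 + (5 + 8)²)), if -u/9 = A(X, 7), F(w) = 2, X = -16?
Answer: 8058897/260 ≈ 30996.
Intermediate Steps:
A(v, p) = 7 (A(v, p) = (2 + 8) - 3 = 10 - 3 = 7)
u = -63 (u = -9*7 = -63)
u*(-492 + 1/(91 + (5 + 8)²)) = -63*(-492 + 1/(91 + (5 + 8)²)) = -63*(-492 + 1/(91 + 13²)) = -63*(-492 + 1/(91 + 169)) = -63*(-492 + 1/260) = -63*(-127919/260) = 8058897/260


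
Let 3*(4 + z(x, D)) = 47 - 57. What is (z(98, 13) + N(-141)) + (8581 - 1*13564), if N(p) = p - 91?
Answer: -15667/3 ≈ -5222.3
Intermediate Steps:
N(p) = -91 + p
z(x, D) = -22/3 (z(x, D) = -4 + (47 - 57)/3 = -4 + (⅓)*(-10) = -4 - 10/3 = -22/3)
(z(98, 13) + N(-141)) + (8581 - 1*13564) = (-22/3 + (-91 - 141)) + (8581 - 1*13564) = (-22/3 - 232) + (8581 - 13564) = -718/3 - 4983 = -15667/3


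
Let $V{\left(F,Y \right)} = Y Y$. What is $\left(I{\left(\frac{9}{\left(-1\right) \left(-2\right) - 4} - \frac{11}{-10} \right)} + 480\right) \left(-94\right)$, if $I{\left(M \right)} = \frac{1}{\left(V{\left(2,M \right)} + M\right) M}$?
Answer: $- \frac{78232205}{1734} \approx -45117.0$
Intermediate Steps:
$V{\left(F,Y \right)} = Y^{2}$
$I{\left(M \right)} = \frac{1}{M \left(M + M^{2}\right)}$ ($I{\left(M \right)} = \frac{1}{\left(M^{2} + M\right) M} = \frac{1}{\left(M + M^{2}\right) M} = \frac{1}{M \left(M + M^{2}\right)}$)
$\left(I{\left(\frac{9}{\left(-1\right) \left(-2\right) - 4} - \frac{11}{-10} \right)} + 480\right) \left(-94\right) = \left(\frac{1}{\left(\frac{9}{\left(-1\right) \left(-2\right) - 4} - \frac{11}{-10}\right)^{2} \left(1 + \left(\frac{9}{\left(-1\right) \left(-2\right) - 4} - \frac{11}{-10}\right)\right)} + 480\right) \left(-94\right) = \left(\frac{1}{\left(\frac{9}{2 - 4} - - \frac{11}{10}\right)^{2} \left(1 + \left(\frac{9}{2 - 4} - - \frac{11}{10}\right)\right)} + 480\right) \left(-94\right) = \left(\frac{1}{\left(\frac{9}{-2} + \frac{11}{10}\right)^{2} \left(1 + \left(\frac{9}{-2} + \frac{11}{10}\right)\right)} + 480\right) \left(-94\right) = \left(\frac{1}{\left(9 \left(- \frac{1}{2}\right) + \frac{11}{10}\right)^{2} \left(1 + \left(9 \left(- \frac{1}{2}\right) + \frac{11}{10}\right)\right)} + 480\right) \left(-94\right) = \left(\frac{1}{\left(- \frac{9}{2} + \frac{11}{10}\right)^{2} \left(1 + \left(- \frac{9}{2} + \frac{11}{10}\right)\right)} + 480\right) \left(-94\right) = \left(\frac{1}{\frac{289}{25} \left(1 - \frac{17}{5}\right)} + 480\right) \left(-94\right) = \left(\frac{25}{289 \left(- \frac{12}{5}\right)} + 480\right) \left(-94\right) = \left(\frac{25}{289} \left(- \frac{5}{12}\right) + 480\right) \left(-94\right) = \left(- \frac{125}{3468} + 480\right) \left(-94\right) = \frac{1664515}{3468} \left(-94\right) = - \frac{78232205}{1734}$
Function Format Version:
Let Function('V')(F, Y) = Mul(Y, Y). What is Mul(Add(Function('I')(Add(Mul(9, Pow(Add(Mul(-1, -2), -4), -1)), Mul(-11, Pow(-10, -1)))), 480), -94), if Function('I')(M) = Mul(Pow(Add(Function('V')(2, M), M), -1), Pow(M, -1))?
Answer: Rational(-78232205, 1734) ≈ -45117.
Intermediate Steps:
Function('V')(F, Y) = Pow(Y, 2)
Function('I')(M) = Mul(Pow(M, -1), Pow(Add(M, Pow(M, 2)), -1)) (Function('I')(M) = Mul(Pow(Add(Pow(M, 2), M), -1), Pow(M, -1)) = Mul(Pow(Add(M, Pow(M, 2)), -1), Pow(M, -1)) = Mul(Pow(M, -1), Pow(Add(M, Pow(M, 2)), -1)))
Mul(Add(Function('I')(Add(Mul(9, Pow(Add(Mul(-1, -2), -4), -1)), Mul(-11, Pow(-10, -1)))), 480), -94) = Mul(Add(Mul(Pow(Add(Mul(9, Pow(Add(Mul(-1, -2), -4), -1)), Mul(-11, Pow(-10, -1))), -2), Pow(Add(1, Add(Mul(9, Pow(Add(Mul(-1, -2), -4), -1)), Mul(-11, Pow(-10, -1)))), -1)), 480), -94) = Mul(Add(Mul(Pow(Add(Mul(9, Pow(Add(2, -4), -1)), Mul(-11, Rational(-1, 10))), -2), Pow(Add(1, Add(Mul(9, Pow(Add(2, -4), -1)), Mul(-11, Rational(-1, 10)))), -1)), 480), -94) = Mul(Add(Mul(Pow(Add(Mul(9, Pow(-2, -1)), Rational(11, 10)), -2), Pow(Add(1, Add(Mul(9, Pow(-2, -1)), Rational(11, 10))), -1)), 480), -94) = Mul(Add(Mul(Pow(Add(Mul(9, Rational(-1, 2)), Rational(11, 10)), -2), Pow(Add(1, Add(Mul(9, Rational(-1, 2)), Rational(11, 10))), -1)), 480), -94) = Mul(Add(Mul(Pow(Add(Rational(-9, 2), Rational(11, 10)), -2), Pow(Add(1, Add(Rational(-9, 2), Rational(11, 10))), -1)), 480), -94) = Mul(Add(Mul(Pow(Rational(-17, 5), -2), Pow(Add(1, Rational(-17, 5)), -1)), 480), -94) = Mul(Add(Mul(Rational(25, 289), Pow(Rational(-12, 5), -1)), 480), -94) = Mul(Add(Mul(Rational(25, 289), Rational(-5, 12)), 480), -94) = Mul(Add(Rational(-125, 3468), 480), -94) = Mul(Rational(1664515, 3468), -94) = Rational(-78232205, 1734)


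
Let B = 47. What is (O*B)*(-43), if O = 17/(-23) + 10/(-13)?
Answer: 911471/299 ≈ 3048.4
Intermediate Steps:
O = -451/299 (O = 17*(-1/23) + 10*(-1/13) = -17/23 - 10/13 = -451/299 ≈ -1.5084)
(O*B)*(-43) = -451/299*47*(-43) = -21197/299*(-43) = 911471/299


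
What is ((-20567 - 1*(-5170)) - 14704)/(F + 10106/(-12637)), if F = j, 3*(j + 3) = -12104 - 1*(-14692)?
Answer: -1141159011/32560505 ≈ -35.047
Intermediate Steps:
j = 2579/3 (j = -3 + (-12104 - 1*(-14692))/3 = -3 + (-12104 + 14692)/3 = -3 + (1/3)*2588 = -3 + 2588/3 = 2579/3 ≈ 859.67)
F = 2579/3 ≈ 859.67
((-20567 - 1*(-5170)) - 14704)/(F + 10106/(-12637)) = ((-20567 - 1*(-5170)) - 14704)/(2579/3 + 10106/(-12637)) = ((-20567 + 5170) - 14704)/(2579/3 + 10106*(-1/12637)) = (-15397 - 14704)/(2579/3 - 10106/12637) = -30101/32560505/37911 = -30101*37911/32560505 = -1141159011/32560505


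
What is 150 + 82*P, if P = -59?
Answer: -4688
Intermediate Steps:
150 + 82*P = 150 + 82*(-59) = 150 - 4838 = -4688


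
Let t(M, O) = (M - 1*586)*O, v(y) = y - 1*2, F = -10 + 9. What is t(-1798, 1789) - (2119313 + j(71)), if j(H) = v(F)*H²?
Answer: -6369166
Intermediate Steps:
F = -1
v(y) = -2 + y (v(y) = y - 2 = -2 + y)
t(M, O) = O*(-586 + M) (t(M, O) = (M - 586)*O = (-586 + M)*O = O*(-586 + M))
j(H) = -3*H² (j(H) = (-2 - 1)*H² = -3*H²)
t(-1798, 1789) - (2119313 + j(71)) = 1789*(-586 - 1798) - (2119313 - 3*71²) = 1789*(-2384) - (2119313 - 3*5041) = -4264976 - (2119313 - 15123) = -4264976 - 1*2104190 = -4264976 - 2104190 = -6369166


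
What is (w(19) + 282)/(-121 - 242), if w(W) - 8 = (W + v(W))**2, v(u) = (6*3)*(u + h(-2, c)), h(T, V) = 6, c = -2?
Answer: -73417/121 ≈ -606.75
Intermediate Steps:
v(u) = 108 + 18*u (v(u) = (6*3)*(u + 6) = 18*(6 + u) = 108 + 18*u)
w(W) = 8 + (108 + 19*W)**2 (w(W) = 8 + (W + (108 + 18*W))**2 = 8 + (108 + 19*W)**2)
(w(19) + 282)/(-121 - 242) = ((8 + (108 + 19*19)**2) + 282)/(-121 - 242) = ((8 + (108 + 361)**2) + 282)/(-363) = ((8 + 469**2) + 282)*(-1/363) = ((8 + 219961) + 282)*(-1/363) = (219969 + 282)*(-1/363) = 220251*(-1/363) = -73417/121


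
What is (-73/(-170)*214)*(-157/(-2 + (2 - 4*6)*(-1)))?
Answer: -1226327/1700 ≈ -721.37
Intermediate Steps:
(-73/(-170)*214)*(-157/(-2 + (2 - 4*6)*(-1))) = (-73*(-1/170)*214)*(-157/(-2 + (2 - 24)*(-1))) = ((73/170)*214)*(-157/(-2 - 22*(-1))) = 7811*(-157/(-2 + 22))/85 = 7811*(-157/20)/85 = 7811*(-157*1/20)/85 = (7811/85)*(-157/20) = -1226327/1700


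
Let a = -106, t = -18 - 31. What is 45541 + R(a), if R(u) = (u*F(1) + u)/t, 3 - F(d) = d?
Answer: 2231827/49 ≈ 45548.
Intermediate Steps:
t = -49
F(d) = 3 - d
R(u) = -3*u/49 (R(u) = (u*(3 - 1*1) + u)/(-49) = (u*(3 - 1) + u)*(-1/49) = (u*2 + u)*(-1/49) = (2*u + u)*(-1/49) = (3*u)*(-1/49) = -3*u/49)
45541 + R(a) = 45541 - 3/49*(-106) = 45541 + 318/49 = 2231827/49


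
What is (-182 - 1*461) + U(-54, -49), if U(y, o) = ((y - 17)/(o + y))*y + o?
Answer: -75110/103 ≈ -729.22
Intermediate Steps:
U(y, o) = o + y*(-17 + y)/(o + y) (U(y, o) = ((-17 + y)/(o + y))*y + o = y*(-17 + y)/(o + y) + o = o + y*(-17 + y)/(o + y))
(-182 - 1*461) + U(-54, -49) = (-182 - 1*461) + ((-49)**2 + (-54)**2 - 17*(-54) - 49*(-54))/(-49 - 54) = (-182 - 461) + (2401 + 2916 + 918 + 2646)/(-103) = -643 - 1/103*8881 = -643 - 8881/103 = -75110/103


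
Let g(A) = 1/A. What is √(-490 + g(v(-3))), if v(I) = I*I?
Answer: I*√4409/3 ≈ 22.133*I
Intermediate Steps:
v(I) = I²
√(-490 + g(v(-3))) = √(-490 + 1/((-3)²)) = √(-490 + 1/9) = √(-490 + ⅑) = √(-4409/9) = I*√4409/3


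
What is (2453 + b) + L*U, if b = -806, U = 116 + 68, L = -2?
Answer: 1279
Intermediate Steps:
U = 184
(2453 + b) + L*U = (2453 - 806) - 2*184 = 1647 - 368 = 1279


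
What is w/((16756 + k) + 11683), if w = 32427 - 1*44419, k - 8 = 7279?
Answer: -5996/17863 ≈ -0.33567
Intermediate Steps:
k = 7287 (k = 8 + 7279 = 7287)
w = -11992 (w = 32427 - 44419 = -11992)
w/((16756 + k) + 11683) = -11992/((16756 + 7287) + 11683) = -11992/(24043 + 11683) = -11992/35726 = -11992*1/35726 = -5996/17863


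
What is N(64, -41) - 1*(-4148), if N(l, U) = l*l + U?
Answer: 8203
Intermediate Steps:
N(l, U) = U + l² (N(l, U) = l² + U = U + l²)
N(64, -41) - 1*(-4148) = (-41 + 64²) - 1*(-4148) = (-41 + 4096) + 4148 = 4055 + 4148 = 8203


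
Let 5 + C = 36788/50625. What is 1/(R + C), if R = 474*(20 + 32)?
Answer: 50625/1247588663 ≈ 4.0578e-5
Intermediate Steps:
R = 24648 (R = 474*52 = 24648)
C = -216337/50625 (C = -5 + 36788/50625 = -216337/50625 ≈ -4.2733)
1/(R + C) = 1/(24648 - 216337/50625) = 1/(1247588663/50625) = 50625/1247588663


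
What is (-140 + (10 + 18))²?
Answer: 12544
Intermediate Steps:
(-140 + (10 + 18))² = (-140 + 28)² = (-112)² = 12544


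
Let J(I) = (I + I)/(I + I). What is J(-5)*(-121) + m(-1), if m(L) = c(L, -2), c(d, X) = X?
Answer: -123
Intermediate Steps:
m(L) = -2
J(I) = 1 (J(I) = (2*I)/((2*I)) = (2*I)*(1/(2*I)) = 1)
J(-5)*(-121) + m(-1) = 1*(-121) - 2 = -121 - 2 = -123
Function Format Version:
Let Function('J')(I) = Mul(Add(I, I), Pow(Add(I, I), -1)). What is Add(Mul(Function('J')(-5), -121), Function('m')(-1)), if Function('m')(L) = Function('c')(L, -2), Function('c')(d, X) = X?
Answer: -123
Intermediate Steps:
Function('m')(L) = -2
Function('J')(I) = 1 (Function('J')(I) = Mul(Mul(2, I), Pow(Mul(2, I), -1)) = Mul(Mul(2, I), Mul(Rational(1, 2), Pow(I, -1))) = 1)
Add(Mul(Function('J')(-5), -121), Function('m')(-1)) = Add(Mul(1, -121), -2) = Add(-121, -2) = -123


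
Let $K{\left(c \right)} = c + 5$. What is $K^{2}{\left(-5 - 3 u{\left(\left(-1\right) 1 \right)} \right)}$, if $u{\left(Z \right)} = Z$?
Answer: $9$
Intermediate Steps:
$K{\left(c \right)} = 5 + c$
$K^{2}{\left(-5 - 3 u{\left(\left(-1\right) 1 \right)} \right)} = \left(5 - \left(5 + 3 \left(\left(-1\right) 1\right)\right)\right)^{2} = \left(5 - 2\right)^{2} = 3^{2} = 9$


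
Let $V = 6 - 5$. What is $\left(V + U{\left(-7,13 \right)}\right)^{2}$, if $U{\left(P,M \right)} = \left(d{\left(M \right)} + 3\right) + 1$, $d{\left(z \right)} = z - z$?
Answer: $25$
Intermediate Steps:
$V = 1$ ($V = 6 - 5 = 1$)
$d{\left(z \right)} = 0$
$U{\left(P,M \right)} = 4$ ($U{\left(P,M \right)} = \left(0 + 3\right) + 1 = 3 + 1 = 4$)
$\left(V + U{\left(-7,13 \right)}\right)^{2} = \left(1 + 4\right)^{2} = 5^{2} = 25$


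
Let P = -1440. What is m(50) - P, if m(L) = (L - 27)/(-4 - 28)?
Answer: 46057/32 ≈ 1439.3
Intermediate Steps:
m(L) = 27/32 - L/32 (m(L) = (-27 + L)/(-32) = (-27 + L)*(-1/32) = 27/32 - L/32)
m(50) - P = (27/32 - 1/32*50) - 1*(-1440) = (27/32 - 25/16) + 1440 = -23/32 + 1440 = 46057/32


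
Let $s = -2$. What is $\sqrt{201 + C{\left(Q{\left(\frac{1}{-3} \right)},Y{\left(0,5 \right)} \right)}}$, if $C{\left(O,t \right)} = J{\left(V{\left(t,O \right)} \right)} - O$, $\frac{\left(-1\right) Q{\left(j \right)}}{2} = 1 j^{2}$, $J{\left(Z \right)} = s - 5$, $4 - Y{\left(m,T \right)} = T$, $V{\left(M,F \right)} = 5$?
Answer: $\frac{2 \sqrt{437}}{3} \approx 13.936$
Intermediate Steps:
$Y{\left(m,T \right)} = 4 - T$
$J{\left(Z \right)} = -7$ ($J{\left(Z \right)} = -2 - 5 = -7$)
$Q{\left(j \right)} = - 2 j^{2}$ ($Q{\left(j \right)} = - 2 \cdot 1 j^{2} = - 2 j^{2}$)
$C{\left(O,t \right)} = -7 - O$
$\sqrt{201 + C{\left(Q{\left(\frac{1}{-3} \right)},Y{\left(0,5 \right)} \right)}} = \sqrt{201 - \left(7 - 2 \left(\frac{1}{-3}\right)^{2}\right)} = \sqrt{201 - \left(7 - 2 \left(- \frac{1}{3}\right)^{2}\right)} = \sqrt{201 - \left(7 - \frac{2}{9}\right)} = \sqrt{201 - \frac{61}{9}} = \sqrt{\frac{1748}{9}} = \frac{2 \sqrt{437}}{3}$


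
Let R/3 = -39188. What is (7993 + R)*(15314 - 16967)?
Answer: 181120863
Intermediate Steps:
R = -117564 (R = 3*(-39188) = -117564)
(7993 + R)*(15314 - 16967) = (7993 - 117564)*(15314 - 16967) = -109571*(-1653) = 181120863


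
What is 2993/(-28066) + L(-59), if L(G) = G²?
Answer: 97694753/28066 ≈ 3480.9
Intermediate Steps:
2993/(-28066) + L(-59) = 2993/(-28066) + (-59)² = 2993*(-1/28066) + 3481 = -2993/28066 + 3481 = 97694753/28066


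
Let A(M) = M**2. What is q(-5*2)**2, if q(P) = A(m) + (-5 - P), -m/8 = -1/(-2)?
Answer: 441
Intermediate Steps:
m = -4 (m = -(-8)/(-2) = -(-8)*(-1)/2 = -8*1/2 = -4)
q(P) = 11 - P (q(P) = (-4)**2 + (-5 - P) = 16 + (-5 - P) = 11 - P)
q(-5*2)**2 = (11 - (-5)*2)**2 = (11 - 1*(-10))**2 = (11 + 10)**2 = 21**2 = 441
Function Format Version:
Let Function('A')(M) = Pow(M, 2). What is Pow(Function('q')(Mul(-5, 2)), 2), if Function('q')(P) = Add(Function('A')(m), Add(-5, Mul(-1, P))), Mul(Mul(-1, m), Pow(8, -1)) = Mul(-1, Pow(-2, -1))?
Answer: 441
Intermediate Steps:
m = -4 (m = Mul(-8, Mul(-1, Pow(-2, -1))) = Mul(-8, Mul(-1, Rational(-1, 2))) = Mul(-8, Rational(1, 2)) = -4)
Function('q')(P) = Add(11, Mul(-1, P)) (Function('q')(P) = Add(Pow(-4, 2), Add(-5, Mul(-1, P))) = Add(16, Add(-5, Mul(-1, P))) = Add(11, Mul(-1, P)))
Pow(Function('q')(Mul(-5, 2)), 2) = Pow(Add(11, Mul(-1, Mul(-5, 2))), 2) = Pow(Add(11, Mul(-1, -10)), 2) = Pow(Add(11, 10), 2) = Pow(21, 2) = 441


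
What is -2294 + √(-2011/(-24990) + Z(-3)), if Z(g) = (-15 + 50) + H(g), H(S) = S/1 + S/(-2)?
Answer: -2294 + 2*√26748735/1785 ≈ -2288.2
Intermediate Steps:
H(S) = S/2 (H(S) = S*1 + S*(-½) = S - S/2 = S/2)
Z(g) = 35 + g/2 (Z(g) = (-15 + 50) + g/2 = 35 + g/2)
-2294 + √(-2011/(-24990) + Z(-3)) = -2294 + √(-2011/(-24990) + (35 + (½)*(-3))) = -2294 + √(-2011*(-1/24990) + (35 - 3/2)) = -2294 + √(2011/24990 + 67/2) = -2294 + √(419588/12495) = -2294 + 2*√26748735/1785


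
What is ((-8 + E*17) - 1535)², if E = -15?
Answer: 3232804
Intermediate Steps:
((-8 + E*17) - 1535)² = ((-8 - 15*17) - 1535)² = ((-8 - 255) - 1535)² = (-263 - 1535)² = (-1798)² = 3232804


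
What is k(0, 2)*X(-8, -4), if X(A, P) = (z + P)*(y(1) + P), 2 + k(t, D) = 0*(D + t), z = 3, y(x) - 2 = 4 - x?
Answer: 2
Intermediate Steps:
y(x) = 6 - x (y(x) = 2 + (4 - x) = 6 - x)
k(t, D) = -2 (k(t, D) = -2 + 0*(D + t) = -2 + 0 = -2)
X(A, P) = (3 + P)*(5 + P) (X(A, P) = (3 + P)*((6 - 1*1) + P) = (3 + P)*((6 - 1) + P) = (3 + P)*(5 + P))
k(0, 2)*X(-8, -4) = -2*(15 + (-4)² + 8*(-4)) = -2*(15 + 16 - 32) = -2*(-1) = 2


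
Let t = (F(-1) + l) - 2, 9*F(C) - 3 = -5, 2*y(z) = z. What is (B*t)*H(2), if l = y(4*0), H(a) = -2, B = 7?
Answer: 280/9 ≈ 31.111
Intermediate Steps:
y(z) = z/2
F(C) = -2/9 (F(C) = ⅓ + (⅑)*(-5) = ⅓ - 5/9 = -2/9)
l = 0 (l = (4*0)/2 = (½)*0 = 0)
t = -20/9 (t = (-2/9 + 0) - 2 = -2/9 - 2 = -20/9 ≈ -2.2222)
(B*t)*H(2) = (7*(-20/9))*(-2) = -140/9*(-2) = 280/9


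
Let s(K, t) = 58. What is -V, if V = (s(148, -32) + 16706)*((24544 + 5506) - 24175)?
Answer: -98488500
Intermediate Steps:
V = 98488500 (V = (58 + 16706)*((24544 + 5506) - 24175) = 16764*(30050 - 24175) = 16764*5875 = 98488500)
-V = -1*98488500 = -98488500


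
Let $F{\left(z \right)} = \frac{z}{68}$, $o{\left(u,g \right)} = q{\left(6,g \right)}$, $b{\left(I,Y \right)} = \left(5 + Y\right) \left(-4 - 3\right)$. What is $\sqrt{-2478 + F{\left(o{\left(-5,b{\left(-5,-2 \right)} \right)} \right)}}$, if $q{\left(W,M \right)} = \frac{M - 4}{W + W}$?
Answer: $\frac{i \sqrt{103125723}}{204} \approx 49.78 i$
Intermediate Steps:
$q{\left(W,M \right)} = \frac{-4 + M}{2 W}$
$b{\left(I,Y \right)} = -35 - 7 Y$ ($b{\left(I,Y \right)} = \left(5 + Y\right) \left(-7\right) = -35 - 7 Y$)
$o{\left(u,g \right)} = - \frac{1}{3} + \frac{g}{12}$ ($o{\left(u,g \right)} = \frac{-4 + g}{2 \cdot 6} = \frac{1}{2} \cdot \frac{1}{6} \left(-4 + g\right) = - \frac{1}{3} + \frac{g}{12}$)
$F{\left(z \right)} = \frac{z}{68}$ ($F{\left(z \right)} = z \frac{1}{68} = \frac{z}{68}$)
$\sqrt{-2478 + F{\left(o{\left(-5,b{\left(-5,-2 \right)} \right)} \right)}} = \sqrt{-2478 + \frac{- \frac{1}{3} + \frac{-35 - -14}{12}}{68}} = \sqrt{-2478 + \frac{- \frac{1}{3} + \frac{-35 + 14}{12}}{68}} = \sqrt{-2478 + \frac{- \frac{1}{3} + \frac{1}{12} \left(-21\right)}{68}} = \sqrt{-2478 + \frac{- \frac{1}{3} - \frac{7}{4}}{68}} = \sqrt{-2478 + \frac{1}{68} \left(- \frac{25}{12}\right)} = \sqrt{-2478 - \frac{25}{816}} = \sqrt{- \frac{2022073}{816}} = \frac{i \sqrt{103125723}}{204}$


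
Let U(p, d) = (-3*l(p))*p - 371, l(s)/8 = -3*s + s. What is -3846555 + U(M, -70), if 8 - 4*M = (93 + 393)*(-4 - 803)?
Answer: 461482205374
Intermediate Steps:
M = 196105/2 (M = 2 - (93 + 393)*(-4 - 803)/4 = 2 - 243*(-807)/2 = 2 - ¼*(-392202) = 2 + 196101/2 = 196105/2 ≈ 98053.)
l(s) = -16*s (l(s) = 8*(-3*s + s) = 8*(-2*s) = -16*s)
U(p, d) = -371 + 48*p² (U(p, d) = (-(-48)*p)*p - 371 = (48*p)*p - 371 = 48*p² - 371 = -371 + 48*p²)
-3846555 + U(M, -70) = -3846555 + (-371 + 48*(196105/2)²) = -3846555 + (-371 + 48*(38457171025/4)) = -3846555 + (-371 + 461486052300) = -3846555 + 461486051929 = 461482205374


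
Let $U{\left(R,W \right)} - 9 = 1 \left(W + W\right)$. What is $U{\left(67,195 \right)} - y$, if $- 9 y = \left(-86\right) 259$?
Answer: $- \frac{18683}{9} \approx -2075.9$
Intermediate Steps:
$U{\left(R,W \right)} = 9 + 2 W$ ($U{\left(R,W \right)} = 9 + 1 \left(W + W\right) = 9 + 1 \cdot 2 W = 9 + 2 W$)
$y = \frac{22274}{9}$ ($y = - \frac{\left(-86\right) 259}{9} = \left(- \frac{1}{9}\right) \left(-22274\right) = \frac{22274}{9} \approx 2474.9$)
$U{\left(67,195 \right)} - y = \left(9 + 2 \cdot 195\right) - \frac{22274}{9} = \left(9 + 390\right) - \frac{22274}{9} = 399 - \frac{22274}{9} = - \frac{18683}{9}$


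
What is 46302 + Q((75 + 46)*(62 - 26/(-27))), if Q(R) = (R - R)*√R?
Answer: 46302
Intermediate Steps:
Q(R) = 0 (Q(R) = 0*√R = 0)
46302 + Q((75 + 46)*(62 - 26/(-27))) = 46302 + 0 = 46302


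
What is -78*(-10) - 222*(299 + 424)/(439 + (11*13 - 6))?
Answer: 16043/32 ≈ 501.34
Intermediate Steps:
-78*(-10) - 222*(299 + 424)/(439 + (11*13 - 6)) = 780 - 160506/(439 + (143 - 6)) = 780 - 160506/(439 + 137) = 780 - 160506/576 = 780 - 222*241/192 = 780 - 8917/32 = 16043/32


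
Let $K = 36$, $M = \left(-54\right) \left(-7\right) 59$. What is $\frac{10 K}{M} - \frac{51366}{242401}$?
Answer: $- \frac{58794454}{300334839} \approx -0.19576$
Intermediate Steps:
$M = 22302$ ($M = 378 \cdot 59 = 22302$)
$\frac{10 K}{M} - \frac{51366}{242401} = \frac{10 \cdot 36}{22302} - \frac{51366}{242401} = 360 \cdot \frac{1}{22302} - \frac{51366}{242401} = \frac{20}{1239} - \frac{51366}{242401} = - \frac{58794454}{300334839}$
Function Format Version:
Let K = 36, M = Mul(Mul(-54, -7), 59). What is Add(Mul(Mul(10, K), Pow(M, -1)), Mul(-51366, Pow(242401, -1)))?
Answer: Rational(-58794454, 300334839) ≈ -0.19576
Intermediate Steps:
M = 22302 (M = Mul(378, 59) = 22302)
Add(Mul(Mul(10, K), Pow(M, -1)), Mul(-51366, Pow(242401, -1))) = Add(Mul(Mul(10, 36), Pow(22302, -1)), Mul(-51366, Pow(242401, -1))) = Add(Mul(360, Rational(1, 22302)), Mul(-51366, Rational(1, 242401))) = Add(Rational(20, 1239), Rational(-51366, 242401)) = Rational(-58794454, 300334839)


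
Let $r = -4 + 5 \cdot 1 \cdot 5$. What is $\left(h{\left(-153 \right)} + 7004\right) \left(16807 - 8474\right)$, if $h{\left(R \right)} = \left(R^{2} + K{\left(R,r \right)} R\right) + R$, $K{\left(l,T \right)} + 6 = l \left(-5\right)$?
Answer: $-715529711$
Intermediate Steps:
$r = 21$ ($r = -4 + 5 \cdot 5 = -4 + 25 = 21$)
$K{\left(l,T \right)} = -6 - 5 l$ ($K{\left(l,T \right)} = -6 + l \left(-5\right) = -6 - 5 l$)
$h{\left(R \right)} = R + R^{2} + R \left(-6 - 5 R\right)$ ($h{\left(R \right)} = \left(R^{2} + \left(-6 - 5 R\right) R\right) + R = \left(R^{2} + R \left(-6 - 5 R\right)\right) + R = R + R^{2} + R \left(-6 - 5 R\right)$)
$\left(h{\left(-153 \right)} + 7004\right) \left(16807 - 8474\right) = \left(- 153 \left(-5 - -612\right) + 7004\right) \left(16807 - 8474\right) = \left(- 153 \left(-5 + 612\right) + 7004\right) 8333 = \left(\left(-153\right) 607 + 7004\right) 8333 = \left(-92871 + 7004\right) 8333 = \left(-85867\right) 8333 = -715529711$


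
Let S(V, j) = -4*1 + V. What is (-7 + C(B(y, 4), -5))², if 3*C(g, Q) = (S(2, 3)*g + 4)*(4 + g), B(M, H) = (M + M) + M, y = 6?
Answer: 525625/9 ≈ 58403.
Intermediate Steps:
S(V, j) = -4 + V
B(M, H) = 3*M (B(M, H) = 2*M + M = 3*M)
C(g, Q) = (4 + g)*(4 - 2*g)/3 (C(g, Q) = (((-4 + 2)*g + 4)*(4 + g))/3 = ((-2*g + 4)*(4 + g))/3 = ((4 - 2*g)*(4 + g))/3 = ((4 + g)*(4 - 2*g))/3 = (4 + g)*(4 - 2*g)/3)
(-7 + C(B(y, 4), -5))² = (-7 + (16/3 - 4*6 - 2*(3*6)²/3))² = (-7 + (16/3 - 4/3*18 - ⅔*18²))² = (-7 + (16/3 - 24 - ⅔*324))² = (-7 + (16/3 - 24 - 216))² = (-7 - 704/3)² = (-725/3)² = 525625/9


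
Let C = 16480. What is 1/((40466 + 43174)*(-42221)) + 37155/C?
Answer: 3280196143793/1454922149280 ≈ 2.2546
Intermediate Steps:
1/((40466 + 43174)*(-42221)) + 37155/C = 1/((40466 + 43174)*(-42221)) + 37155/16480 = -1/42221/83640 + 37155*(1/16480) = (1/83640)*(-1/42221) + 7431/3296 = -1/3531364440 + 7431/3296 = 3280196143793/1454922149280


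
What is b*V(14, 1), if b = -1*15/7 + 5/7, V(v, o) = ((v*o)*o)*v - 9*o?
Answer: -1870/7 ≈ -267.14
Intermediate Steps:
V(v, o) = -9*o + o²*v² (V(v, o) = ((o*v)*o)*v - 9*o = (v*o²)*v - 9*o = o²*v² - 9*o = -9*o + o²*v²)
b = -10/7 (b = -15*⅐ + 5*(⅐) = -15/7 + 5/7 = -10/7 ≈ -1.4286)
b*V(14, 1) = -10*(-9 + 1*14²)/7 = -10*(-9 + 1*196)/7 = -10*(-9 + 196)/7 = -10*187/7 = -10/7*187 = -1870/7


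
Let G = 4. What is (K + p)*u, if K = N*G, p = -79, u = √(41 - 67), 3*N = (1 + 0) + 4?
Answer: -217*I*√26/3 ≈ -368.83*I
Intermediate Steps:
N = 5/3 (N = ((1 + 0) + 4)/3 = (1 + 4)/3 = (⅓)*5 = 5/3 ≈ 1.6667)
u = I*√26 (u = √(-26) = I*√26 ≈ 5.099*I)
K = 20/3 (K = (5/3)*4 = 20/3 ≈ 6.6667)
(K + p)*u = (20/3 - 79)*(I*√26) = -217*I*√26/3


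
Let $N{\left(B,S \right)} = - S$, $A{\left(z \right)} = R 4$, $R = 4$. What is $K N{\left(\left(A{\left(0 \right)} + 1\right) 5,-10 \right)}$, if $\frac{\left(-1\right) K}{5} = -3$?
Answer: $150$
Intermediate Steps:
$K = 15$ ($K = \left(-5\right) \left(-3\right) = 15$)
$A{\left(z \right)} = 16$ ($A{\left(z \right)} = 4 \cdot 4 = 16$)
$K N{\left(\left(A{\left(0 \right)} + 1\right) 5,-10 \right)} = 15 \left(\left(-1\right) \left(-10\right)\right) = 15 \cdot 10 = 150$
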